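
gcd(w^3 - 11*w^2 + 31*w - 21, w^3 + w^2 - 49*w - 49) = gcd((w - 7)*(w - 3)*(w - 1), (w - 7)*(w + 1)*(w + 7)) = w - 7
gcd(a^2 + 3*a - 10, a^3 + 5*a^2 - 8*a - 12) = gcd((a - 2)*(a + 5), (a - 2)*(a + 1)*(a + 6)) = a - 2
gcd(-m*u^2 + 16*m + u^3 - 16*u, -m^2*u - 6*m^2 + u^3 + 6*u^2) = -m + u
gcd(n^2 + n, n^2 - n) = n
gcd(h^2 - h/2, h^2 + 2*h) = h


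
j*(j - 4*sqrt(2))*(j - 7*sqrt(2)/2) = j^3 - 15*sqrt(2)*j^2/2 + 28*j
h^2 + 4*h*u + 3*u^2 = (h + u)*(h + 3*u)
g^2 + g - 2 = (g - 1)*(g + 2)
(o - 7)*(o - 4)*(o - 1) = o^3 - 12*o^2 + 39*o - 28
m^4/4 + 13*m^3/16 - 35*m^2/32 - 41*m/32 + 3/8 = (m/4 + 1/4)*(m - 3/2)*(m - 1/4)*(m + 4)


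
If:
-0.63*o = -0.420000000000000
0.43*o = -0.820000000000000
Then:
No Solution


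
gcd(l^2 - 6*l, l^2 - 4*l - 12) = l - 6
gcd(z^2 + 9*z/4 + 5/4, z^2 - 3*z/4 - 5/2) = z + 5/4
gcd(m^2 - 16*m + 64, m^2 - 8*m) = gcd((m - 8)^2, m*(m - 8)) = m - 8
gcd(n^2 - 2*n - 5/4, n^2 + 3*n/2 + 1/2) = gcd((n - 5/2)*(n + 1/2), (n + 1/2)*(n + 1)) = n + 1/2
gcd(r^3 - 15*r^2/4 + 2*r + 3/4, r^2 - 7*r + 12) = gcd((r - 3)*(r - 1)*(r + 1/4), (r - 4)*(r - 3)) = r - 3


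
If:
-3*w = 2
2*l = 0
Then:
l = 0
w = -2/3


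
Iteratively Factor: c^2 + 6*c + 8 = (c + 2)*(c + 4)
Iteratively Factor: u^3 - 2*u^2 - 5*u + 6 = (u - 3)*(u^2 + u - 2) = (u - 3)*(u + 2)*(u - 1)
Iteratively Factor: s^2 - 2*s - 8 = (s - 4)*(s + 2)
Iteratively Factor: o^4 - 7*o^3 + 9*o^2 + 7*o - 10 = (o + 1)*(o^3 - 8*o^2 + 17*o - 10) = (o - 5)*(o + 1)*(o^2 - 3*o + 2) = (o - 5)*(o - 2)*(o + 1)*(o - 1)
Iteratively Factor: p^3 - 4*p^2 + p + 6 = (p + 1)*(p^2 - 5*p + 6) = (p - 2)*(p + 1)*(p - 3)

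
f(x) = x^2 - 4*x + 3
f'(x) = 2*x - 4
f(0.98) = 0.04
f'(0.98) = -2.04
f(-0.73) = 6.45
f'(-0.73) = -5.46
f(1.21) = -0.38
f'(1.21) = -1.58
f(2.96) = -0.08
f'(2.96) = 1.92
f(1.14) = -0.26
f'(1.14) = -1.72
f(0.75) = 0.56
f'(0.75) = -2.50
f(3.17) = 0.37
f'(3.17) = 2.34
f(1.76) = -0.94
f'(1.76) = -0.48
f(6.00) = 15.00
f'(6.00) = 8.00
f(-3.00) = 24.00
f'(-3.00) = -10.00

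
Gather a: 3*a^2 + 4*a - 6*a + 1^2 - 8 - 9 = 3*a^2 - 2*a - 16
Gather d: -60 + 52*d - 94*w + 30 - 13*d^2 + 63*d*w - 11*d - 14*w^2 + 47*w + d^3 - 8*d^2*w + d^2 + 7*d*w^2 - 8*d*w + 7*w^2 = d^3 + d^2*(-8*w - 12) + d*(7*w^2 + 55*w + 41) - 7*w^2 - 47*w - 30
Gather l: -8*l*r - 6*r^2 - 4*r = -8*l*r - 6*r^2 - 4*r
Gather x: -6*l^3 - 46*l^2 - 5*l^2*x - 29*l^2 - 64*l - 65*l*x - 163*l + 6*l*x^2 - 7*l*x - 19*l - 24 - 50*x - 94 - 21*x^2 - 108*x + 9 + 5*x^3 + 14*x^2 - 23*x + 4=-6*l^3 - 75*l^2 - 246*l + 5*x^3 + x^2*(6*l - 7) + x*(-5*l^2 - 72*l - 181) - 105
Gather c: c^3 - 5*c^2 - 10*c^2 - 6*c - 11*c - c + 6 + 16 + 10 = c^3 - 15*c^2 - 18*c + 32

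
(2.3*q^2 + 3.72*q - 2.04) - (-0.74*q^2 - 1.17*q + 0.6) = 3.04*q^2 + 4.89*q - 2.64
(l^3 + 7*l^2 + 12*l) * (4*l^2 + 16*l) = 4*l^5 + 44*l^4 + 160*l^3 + 192*l^2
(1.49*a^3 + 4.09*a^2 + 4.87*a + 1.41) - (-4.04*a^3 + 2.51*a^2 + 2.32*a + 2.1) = 5.53*a^3 + 1.58*a^2 + 2.55*a - 0.69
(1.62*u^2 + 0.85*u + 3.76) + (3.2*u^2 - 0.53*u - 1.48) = 4.82*u^2 + 0.32*u + 2.28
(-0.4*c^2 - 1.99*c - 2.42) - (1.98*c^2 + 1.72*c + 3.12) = -2.38*c^2 - 3.71*c - 5.54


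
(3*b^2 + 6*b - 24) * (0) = 0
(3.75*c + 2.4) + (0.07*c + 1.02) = 3.82*c + 3.42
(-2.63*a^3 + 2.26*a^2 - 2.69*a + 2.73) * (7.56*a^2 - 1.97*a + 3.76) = -19.8828*a^5 + 22.2667*a^4 - 34.6774*a^3 + 34.4357*a^2 - 15.4925*a + 10.2648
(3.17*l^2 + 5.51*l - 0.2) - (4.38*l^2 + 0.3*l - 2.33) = -1.21*l^2 + 5.21*l + 2.13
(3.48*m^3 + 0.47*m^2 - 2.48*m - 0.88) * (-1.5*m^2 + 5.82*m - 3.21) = -5.22*m^5 + 19.5486*m^4 - 4.7154*m^3 - 14.6223*m^2 + 2.8392*m + 2.8248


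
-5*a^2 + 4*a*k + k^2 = (-a + k)*(5*a + k)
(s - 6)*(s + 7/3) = s^2 - 11*s/3 - 14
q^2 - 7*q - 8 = (q - 8)*(q + 1)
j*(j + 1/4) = j^2 + j/4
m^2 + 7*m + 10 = (m + 2)*(m + 5)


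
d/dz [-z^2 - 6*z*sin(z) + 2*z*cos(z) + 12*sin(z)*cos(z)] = -2*z*sin(z) - 6*z*cos(z) - 2*z - 6*sin(z) + 2*cos(z) + 12*cos(2*z)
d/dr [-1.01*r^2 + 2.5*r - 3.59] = 2.5 - 2.02*r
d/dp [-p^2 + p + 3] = 1 - 2*p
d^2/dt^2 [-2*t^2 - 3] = -4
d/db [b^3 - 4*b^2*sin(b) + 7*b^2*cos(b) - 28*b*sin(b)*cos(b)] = -7*b^2*sin(b) - 4*b^2*cos(b) + 3*b^2 - 8*b*sin(b) + 14*b*cos(b) - 28*b*cos(2*b) - 14*sin(2*b)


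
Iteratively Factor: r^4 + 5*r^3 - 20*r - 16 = (r + 1)*(r^3 + 4*r^2 - 4*r - 16) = (r + 1)*(r + 2)*(r^2 + 2*r - 8) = (r + 1)*(r + 2)*(r + 4)*(r - 2)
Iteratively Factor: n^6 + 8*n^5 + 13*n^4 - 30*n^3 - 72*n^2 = (n)*(n^5 + 8*n^4 + 13*n^3 - 30*n^2 - 72*n) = n*(n - 2)*(n^4 + 10*n^3 + 33*n^2 + 36*n) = n^2*(n - 2)*(n^3 + 10*n^2 + 33*n + 36) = n^2*(n - 2)*(n + 3)*(n^2 + 7*n + 12) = n^2*(n - 2)*(n + 3)*(n + 4)*(n + 3)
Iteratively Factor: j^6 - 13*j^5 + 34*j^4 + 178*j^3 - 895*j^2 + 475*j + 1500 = (j - 5)*(j^5 - 8*j^4 - 6*j^3 + 148*j^2 - 155*j - 300) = (j - 5)^2*(j^4 - 3*j^3 - 21*j^2 + 43*j + 60) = (j - 5)^2*(j + 1)*(j^3 - 4*j^2 - 17*j + 60) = (j - 5)^2*(j + 1)*(j + 4)*(j^2 - 8*j + 15) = (j - 5)^2*(j - 3)*(j + 1)*(j + 4)*(j - 5)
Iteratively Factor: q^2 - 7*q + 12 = (q - 4)*(q - 3)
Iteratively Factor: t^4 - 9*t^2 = (t - 3)*(t^3 + 3*t^2) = (t - 3)*(t + 3)*(t^2) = t*(t - 3)*(t + 3)*(t)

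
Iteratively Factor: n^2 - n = (n - 1)*(n)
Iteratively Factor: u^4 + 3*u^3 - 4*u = (u)*(u^3 + 3*u^2 - 4) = u*(u + 2)*(u^2 + u - 2) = u*(u + 2)^2*(u - 1)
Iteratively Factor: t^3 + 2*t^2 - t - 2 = (t - 1)*(t^2 + 3*t + 2) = (t - 1)*(t + 1)*(t + 2)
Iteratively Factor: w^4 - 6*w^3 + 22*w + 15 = (w + 1)*(w^3 - 7*w^2 + 7*w + 15) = (w - 5)*(w + 1)*(w^2 - 2*w - 3) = (w - 5)*(w - 3)*(w + 1)*(w + 1)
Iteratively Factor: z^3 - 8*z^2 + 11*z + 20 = (z + 1)*(z^2 - 9*z + 20) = (z - 4)*(z + 1)*(z - 5)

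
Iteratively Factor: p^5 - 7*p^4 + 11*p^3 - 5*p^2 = (p)*(p^4 - 7*p^3 + 11*p^2 - 5*p) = p*(p - 1)*(p^3 - 6*p^2 + 5*p) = p*(p - 5)*(p - 1)*(p^2 - p) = p*(p - 5)*(p - 1)^2*(p)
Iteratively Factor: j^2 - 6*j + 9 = (j - 3)*(j - 3)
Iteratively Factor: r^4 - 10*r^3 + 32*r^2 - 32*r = (r - 4)*(r^3 - 6*r^2 + 8*r) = (r - 4)^2*(r^2 - 2*r) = r*(r - 4)^2*(r - 2)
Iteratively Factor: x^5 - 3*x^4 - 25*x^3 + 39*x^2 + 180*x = (x - 4)*(x^4 + x^3 - 21*x^2 - 45*x) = x*(x - 4)*(x^3 + x^2 - 21*x - 45) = x*(x - 5)*(x - 4)*(x^2 + 6*x + 9) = x*(x - 5)*(x - 4)*(x + 3)*(x + 3)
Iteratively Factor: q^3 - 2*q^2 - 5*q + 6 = (q + 2)*(q^2 - 4*q + 3) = (q - 3)*(q + 2)*(q - 1)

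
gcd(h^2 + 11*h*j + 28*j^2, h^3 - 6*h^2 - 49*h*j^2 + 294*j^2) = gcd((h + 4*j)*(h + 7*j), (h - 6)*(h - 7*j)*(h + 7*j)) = h + 7*j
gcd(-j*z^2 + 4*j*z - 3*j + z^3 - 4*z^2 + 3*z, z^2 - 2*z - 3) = z - 3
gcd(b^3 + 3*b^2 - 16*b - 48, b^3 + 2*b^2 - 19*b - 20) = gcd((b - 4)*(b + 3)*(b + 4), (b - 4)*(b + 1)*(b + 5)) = b - 4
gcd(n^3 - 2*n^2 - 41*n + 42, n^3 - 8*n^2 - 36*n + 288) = n + 6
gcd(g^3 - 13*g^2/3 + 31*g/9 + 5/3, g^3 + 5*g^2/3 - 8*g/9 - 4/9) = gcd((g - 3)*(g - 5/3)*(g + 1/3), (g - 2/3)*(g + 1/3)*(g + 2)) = g + 1/3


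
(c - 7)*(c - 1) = c^2 - 8*c + 7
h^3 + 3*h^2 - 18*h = h*(h - 3)*(h + 6)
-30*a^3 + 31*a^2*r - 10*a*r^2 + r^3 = (-5*a + r)*(-3*a + r)*(-2*a + r)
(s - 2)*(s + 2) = s^2 - 4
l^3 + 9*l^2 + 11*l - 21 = (l - 1)*(l + 3)*(l + 7)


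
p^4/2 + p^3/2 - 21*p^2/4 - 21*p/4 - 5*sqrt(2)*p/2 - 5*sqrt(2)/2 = (p/2 + 1/2)*(p - 5*sqrt(2)/2)*(p + sqrt(2)/2)*(p + 2*sqrt(2))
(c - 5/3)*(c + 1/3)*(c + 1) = c^3 - c^2/3 - 17*c/9 - 5/9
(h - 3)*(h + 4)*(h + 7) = h^3 + 8*h^2 - 5*h - 84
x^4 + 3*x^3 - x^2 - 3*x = x*(x - 1)*(x + 1)*(x + 3)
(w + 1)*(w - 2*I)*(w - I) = w^3 + w^2 - 3*I*w^2 - 2*w - 3*I*w - 2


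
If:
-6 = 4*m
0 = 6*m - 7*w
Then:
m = -3/2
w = -9/7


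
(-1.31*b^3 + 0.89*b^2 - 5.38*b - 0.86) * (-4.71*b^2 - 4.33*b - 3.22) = 6.1701*b^5 + 1.4804*b^4 + 25.7043*b^3 + 24.4802*b^2 + 21.0474*b + 2.7692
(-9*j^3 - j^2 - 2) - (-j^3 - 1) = -8*j^3 - j^2 - 1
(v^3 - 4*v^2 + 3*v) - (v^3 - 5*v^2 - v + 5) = v^2 + 4*v - 5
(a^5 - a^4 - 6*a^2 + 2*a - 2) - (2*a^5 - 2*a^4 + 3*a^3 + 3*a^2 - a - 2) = -a^5 + a^4 - 3*a^3 - 9*a^2 + 3*a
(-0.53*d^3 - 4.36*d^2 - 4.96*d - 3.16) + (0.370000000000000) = -0.53*d^3 - 4.36*d^2 - 4.96*d - 2.79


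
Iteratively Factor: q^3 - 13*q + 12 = (q - 3)*(q^2 + 3*q - 4) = (q - 3)*(q - 1)*(q + 4)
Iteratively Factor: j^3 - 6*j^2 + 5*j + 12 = (j - 4)*(j^2 - 2*j - 3) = (j - 4)*(j - 3)*(j + 1)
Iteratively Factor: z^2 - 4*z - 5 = (z - 5)*(z + 1)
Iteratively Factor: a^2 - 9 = (a + 3)*(a - 3)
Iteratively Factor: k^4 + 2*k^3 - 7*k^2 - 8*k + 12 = (k + 2)*(k^3 - 7*k + 6) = (k - 1)*(k + 2)*(k^2 + k - 6) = (k - 2)*(k - 1)*(k + 2)*(k + 3)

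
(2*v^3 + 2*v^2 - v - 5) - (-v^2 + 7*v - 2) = 2*v^3 + 3*v^2 - 8*v - 3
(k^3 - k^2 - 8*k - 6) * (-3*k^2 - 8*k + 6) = -3*k^5 - 5*k^4 + 38*k^3 + 76*k^2 - 36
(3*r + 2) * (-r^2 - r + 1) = -3*r^3 - 5*r^2 + r + 2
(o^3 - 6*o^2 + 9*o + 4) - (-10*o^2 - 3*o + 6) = o^3 + 4*o^2 + 12*o - 2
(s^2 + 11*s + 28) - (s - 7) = s^2 + 10*s + 35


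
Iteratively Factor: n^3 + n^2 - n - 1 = (n + 1)*(n^2 - 1) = (n + 1)^2*(n - 1)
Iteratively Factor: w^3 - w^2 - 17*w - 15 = (w + 3)*(w^2 - 4*w - 5) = (w + 1)*(w + 3)*(w - 5)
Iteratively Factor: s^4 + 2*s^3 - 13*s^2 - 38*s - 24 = (s + 1)*(s^3 + s^2 - 14*s - 24) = (s + 1)*(s + 2)*(s^2 - s - 12) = (s + 1)*(s + 2)*(s + 3)*(s - 4)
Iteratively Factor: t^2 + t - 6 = (t - 2)*(t + 3)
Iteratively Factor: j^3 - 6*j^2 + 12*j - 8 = (j - 2)*(j^2 - 4*j + 4) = (j - 2)^2*(j - 2)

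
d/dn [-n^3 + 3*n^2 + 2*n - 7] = -3*n^2 + 6*n + 2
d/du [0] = 0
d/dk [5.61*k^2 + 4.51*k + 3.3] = 11.22*k + 4.51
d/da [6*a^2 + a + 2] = 12*a + 1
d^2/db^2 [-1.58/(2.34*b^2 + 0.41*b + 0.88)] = (17.302896*b^2 + 3.031704*b - 1.58*(4.68*b + 0.41)*(9.36*b + 0.82) + 6.507072)/(2.34*b^2 + 0.41*b + 0.88)^3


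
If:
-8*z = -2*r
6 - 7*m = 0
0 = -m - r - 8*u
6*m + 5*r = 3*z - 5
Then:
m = 6/7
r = -284/119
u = 13/68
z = -71/119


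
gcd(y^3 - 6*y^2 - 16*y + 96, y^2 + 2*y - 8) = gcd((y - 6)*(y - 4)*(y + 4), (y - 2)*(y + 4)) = y + 4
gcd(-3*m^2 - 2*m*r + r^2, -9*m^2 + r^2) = -3*m + r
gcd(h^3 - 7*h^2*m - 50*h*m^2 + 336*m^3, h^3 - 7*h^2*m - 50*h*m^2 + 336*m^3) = h^3 - 7*h^2*m - 50*h*m^2 + 336*m^3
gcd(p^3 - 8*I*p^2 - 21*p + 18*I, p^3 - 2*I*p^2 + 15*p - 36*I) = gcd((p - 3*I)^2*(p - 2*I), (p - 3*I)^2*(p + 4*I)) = p^2 - 6*I*p - 9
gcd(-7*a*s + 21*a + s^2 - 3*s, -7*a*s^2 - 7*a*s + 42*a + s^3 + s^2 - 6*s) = -7*a + s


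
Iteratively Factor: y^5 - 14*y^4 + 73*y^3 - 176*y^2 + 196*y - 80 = (y - 2)*(y^4 - 12*y^3 + 49*y^2 - 78*y + 40) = (y - 5)*(y - 2)*(y^3 - 7*y^2 + 14*y - 8) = (y - 5)*(y - 2)^2*(y^2 - 5*y + 4) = (y - 5)*(y - 4)*(y - 2)^2*(y - 1)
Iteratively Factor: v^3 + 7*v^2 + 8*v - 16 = (v + 4)*(v^2 + 3*v - 4) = (v - 1)*(v + 4)*(v + 4)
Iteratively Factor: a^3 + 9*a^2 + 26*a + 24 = (a + 3)*(a^2 + 6*a + 8) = (a + 2)*(a + 3)*(a + 4)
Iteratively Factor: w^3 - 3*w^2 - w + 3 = (w - 1)*(w^2 - 2*w - 3) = (w - 1)*(w + 1)*(w - 3)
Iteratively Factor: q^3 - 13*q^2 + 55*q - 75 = (q - 3)*(q^2 - 10*q + 25) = (q - 5)*(q - 3)*(q - 5)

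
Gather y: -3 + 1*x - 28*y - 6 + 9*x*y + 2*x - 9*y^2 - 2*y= 3*x - 9*y^2 + y*(9*x - 30) - 9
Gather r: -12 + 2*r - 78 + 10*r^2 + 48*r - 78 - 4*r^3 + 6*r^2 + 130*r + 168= -4*r^3 + 16*r^2 + 180*r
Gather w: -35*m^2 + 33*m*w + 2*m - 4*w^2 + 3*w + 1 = -35*m^2 + 2*m - 4*w^2 + w*(33*m + 3) + 1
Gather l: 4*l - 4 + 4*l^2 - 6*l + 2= 4*l^2 - 2*l - 2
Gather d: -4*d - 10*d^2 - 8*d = -10*d^2 - 12*d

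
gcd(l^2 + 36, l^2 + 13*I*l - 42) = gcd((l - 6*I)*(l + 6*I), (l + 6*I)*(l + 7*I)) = l + 6*I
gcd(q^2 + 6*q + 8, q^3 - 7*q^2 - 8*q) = 1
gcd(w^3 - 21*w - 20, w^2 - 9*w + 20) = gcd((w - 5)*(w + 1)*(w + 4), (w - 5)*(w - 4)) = w - 5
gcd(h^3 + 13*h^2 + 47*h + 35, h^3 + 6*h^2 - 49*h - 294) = h + 7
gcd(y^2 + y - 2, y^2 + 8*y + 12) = y + 2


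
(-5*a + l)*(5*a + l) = -25*a^2 + l^2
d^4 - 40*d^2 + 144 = (d - 6)*(d - 2)*(d + 2)*(d + 6)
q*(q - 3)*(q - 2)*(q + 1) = q^4 - 4*q^3 + q^2 + 6*q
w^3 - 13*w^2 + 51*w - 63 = (w - 7)*(w - 3)^2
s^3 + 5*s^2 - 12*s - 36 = (s - 3)*(s + 2)*(s + 6)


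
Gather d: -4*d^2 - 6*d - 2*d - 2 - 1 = -4*d^2 - 8*d - 3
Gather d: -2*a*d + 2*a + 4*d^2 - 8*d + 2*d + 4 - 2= 2*a + 4*d^2 + d*(-2*a - 6) + 2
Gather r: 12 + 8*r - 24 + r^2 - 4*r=r^2 + 4*r - 12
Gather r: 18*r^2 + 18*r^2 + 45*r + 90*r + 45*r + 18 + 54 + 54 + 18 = 36*r^2 + 180*r + 144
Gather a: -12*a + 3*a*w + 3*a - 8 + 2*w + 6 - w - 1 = a*(3*w - 9) + w - 3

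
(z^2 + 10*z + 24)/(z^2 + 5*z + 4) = (z + 6)/(z + 1)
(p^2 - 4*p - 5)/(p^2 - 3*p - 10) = (p + 1)/(p + 2)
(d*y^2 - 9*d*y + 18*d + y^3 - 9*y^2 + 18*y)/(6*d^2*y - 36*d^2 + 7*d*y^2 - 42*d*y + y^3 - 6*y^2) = (y - 3)/(6*d + y)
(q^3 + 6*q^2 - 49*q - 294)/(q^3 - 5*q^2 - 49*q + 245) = (q + 6)/(q - 5)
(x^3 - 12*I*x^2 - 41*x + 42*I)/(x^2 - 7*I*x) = x - 5*I - 6/x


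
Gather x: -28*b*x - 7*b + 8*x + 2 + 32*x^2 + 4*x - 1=-7*b + 32*x^2 + x*(12 - 28*b) + 1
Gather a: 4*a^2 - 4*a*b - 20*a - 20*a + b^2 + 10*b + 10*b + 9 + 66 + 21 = 4*a^2 + a*(-4*b - 40) + b^2 + 20*b + 96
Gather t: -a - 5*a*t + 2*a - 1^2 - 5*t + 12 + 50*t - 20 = a + t*(45 - 5*a) - 9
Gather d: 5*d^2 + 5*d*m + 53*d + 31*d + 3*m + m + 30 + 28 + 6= 5*d^2 + d*(5*m + 84) + 4*m + 64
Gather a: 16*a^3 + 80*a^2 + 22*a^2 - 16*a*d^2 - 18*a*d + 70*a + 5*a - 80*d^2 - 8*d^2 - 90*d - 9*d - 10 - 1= 16*a^3 + 102*a^2 + a*(-16*d^2 - 18*d + 75) - 88*d^2 - 99*d - 11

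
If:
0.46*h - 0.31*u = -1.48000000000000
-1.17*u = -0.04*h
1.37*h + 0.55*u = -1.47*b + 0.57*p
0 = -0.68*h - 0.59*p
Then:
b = 4.58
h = -3.29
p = 3.80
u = -0.11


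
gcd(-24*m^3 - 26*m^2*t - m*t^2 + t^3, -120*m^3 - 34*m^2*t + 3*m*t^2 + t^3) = -24*m^2 - 2*m*t + t^2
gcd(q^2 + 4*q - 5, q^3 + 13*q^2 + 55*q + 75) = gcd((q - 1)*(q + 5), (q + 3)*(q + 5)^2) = q + 5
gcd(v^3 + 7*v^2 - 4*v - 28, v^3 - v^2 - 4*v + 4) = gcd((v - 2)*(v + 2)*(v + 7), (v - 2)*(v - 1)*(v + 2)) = v^2 - 4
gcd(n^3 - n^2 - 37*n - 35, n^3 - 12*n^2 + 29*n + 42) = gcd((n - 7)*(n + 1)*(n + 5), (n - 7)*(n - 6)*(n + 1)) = n^2 - 6*n - 7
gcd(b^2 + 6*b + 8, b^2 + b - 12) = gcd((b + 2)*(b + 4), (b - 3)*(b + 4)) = b + 4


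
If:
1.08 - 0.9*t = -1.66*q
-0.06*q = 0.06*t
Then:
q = -0.42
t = 0.42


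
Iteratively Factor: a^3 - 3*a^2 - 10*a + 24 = (a - 2)*(a^2 - a - 12) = (a - 4)*(a - 2)*(a + 3)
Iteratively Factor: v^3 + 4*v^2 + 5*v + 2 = (v + 1)*(v^2 + 3*v + 2) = (v + 1)*(v + 2)*(v + 1)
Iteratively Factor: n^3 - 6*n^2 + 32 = (n - 4)*(n^2 - 2*n - 8) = (n - 4)*(n + 2)*(n - 4)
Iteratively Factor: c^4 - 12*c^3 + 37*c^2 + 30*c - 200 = (c - 4)*(c^3 - 8*c^2 + 5*c + 50) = (c - 5)*(c - 4)*(c^2 - 3*c - 10) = (c - 5)*(c - 4)*(c + 2)*(c - 5)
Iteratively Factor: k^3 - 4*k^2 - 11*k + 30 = (k - 2)*(k^2 - 2*k - 15) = (k - 5)*(k - 2)*(k + 3)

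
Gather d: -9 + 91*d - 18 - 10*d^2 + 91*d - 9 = -10*d^2 + 182*d - 36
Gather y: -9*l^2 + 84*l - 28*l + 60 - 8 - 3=-9*l^2 + 56*l + 49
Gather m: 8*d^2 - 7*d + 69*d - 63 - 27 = 8*d^2 + 62*d - 90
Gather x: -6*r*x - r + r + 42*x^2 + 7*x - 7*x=-6*r*x + 42*x^2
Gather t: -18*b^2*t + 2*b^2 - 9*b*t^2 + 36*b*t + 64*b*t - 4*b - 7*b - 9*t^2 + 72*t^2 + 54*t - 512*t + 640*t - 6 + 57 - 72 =2*b^2 - 11*b + t^2*(63 - 9*b) + t*(-18*b^2 + 100*b + 182) - 21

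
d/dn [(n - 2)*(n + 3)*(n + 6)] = n*(3*n + 14)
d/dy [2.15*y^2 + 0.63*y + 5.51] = 4.3*y + 0.63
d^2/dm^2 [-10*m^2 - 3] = -20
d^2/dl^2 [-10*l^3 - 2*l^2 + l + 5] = -60*l - 4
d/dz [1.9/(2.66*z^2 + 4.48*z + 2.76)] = (-10.108*z - 8.512)/(2.66*z^2 + 4.48*z + 2.76)^2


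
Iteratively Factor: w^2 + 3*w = (w + 3)*(w)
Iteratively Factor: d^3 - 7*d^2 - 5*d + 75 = (d - 5)*(d^2 - 2*d - 15) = (d - 5)^2*(d + 3)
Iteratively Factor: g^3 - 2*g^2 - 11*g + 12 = (g - 4)*(g^2 + 2*g - 3) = (g - 4)*(g - 1)*(g + 3)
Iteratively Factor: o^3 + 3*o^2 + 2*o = (o + 1)*(o^2 + 2*o) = (o + 1)*(o + 2)*(o)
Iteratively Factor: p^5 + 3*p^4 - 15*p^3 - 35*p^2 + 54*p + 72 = (p + 3)*(p^4 - 15*p^2 + 10*p + 24) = (p + 3)*(p + 4)*(p^3 - 4*p^2 + p + 6) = (p - 2)*(p + 3)*(p + 4)*(p^2 - 2*p - 3) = (p - 2)*(p + 1)*(p + 3)*(p + 4)*(p - 3)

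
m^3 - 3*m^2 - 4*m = m*(m - 4)*(m + 1)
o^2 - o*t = o*(o - t)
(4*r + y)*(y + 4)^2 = 4*r*y^2 + 32*r*y + 64*r + y^3 + 8*y^2 + 16*y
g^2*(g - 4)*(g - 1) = g^4 - 5*g^3 + 4*g^2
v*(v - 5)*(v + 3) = v^3 - 2*v^2 - 15*v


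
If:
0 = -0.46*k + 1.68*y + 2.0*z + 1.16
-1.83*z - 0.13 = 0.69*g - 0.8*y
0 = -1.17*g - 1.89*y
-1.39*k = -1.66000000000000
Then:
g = 0.20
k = 1.19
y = -0.12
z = -0.20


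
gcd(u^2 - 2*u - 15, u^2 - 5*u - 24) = u + 3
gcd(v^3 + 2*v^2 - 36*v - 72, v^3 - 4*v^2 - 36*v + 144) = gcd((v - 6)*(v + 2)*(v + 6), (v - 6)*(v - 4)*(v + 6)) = v^2 - 36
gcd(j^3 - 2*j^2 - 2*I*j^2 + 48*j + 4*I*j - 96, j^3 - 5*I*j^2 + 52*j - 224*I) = j - 8*I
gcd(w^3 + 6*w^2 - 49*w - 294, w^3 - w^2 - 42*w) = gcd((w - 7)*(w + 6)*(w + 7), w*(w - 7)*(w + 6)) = w^2 - w - 42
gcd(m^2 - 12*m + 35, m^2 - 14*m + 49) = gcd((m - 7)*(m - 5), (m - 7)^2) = m - 7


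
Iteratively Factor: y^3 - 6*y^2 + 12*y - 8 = (y - 2)*(y^2 - 4*y + 4) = (y - 2)^2*(y - 2)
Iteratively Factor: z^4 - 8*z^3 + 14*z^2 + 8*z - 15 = (z + 1)*(z^3 - 9*z^2 + 23*z - 15) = (z - 3)*(z + 1)*(z^2 - 6*z + 5) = (z - 5)*(z - 3)*(z + 1)*(z - 1)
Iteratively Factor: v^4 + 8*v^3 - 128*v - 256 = (v + 4)*(v^3 + 4*v^2 - 16*v - 64) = (v + 4)^2*(v^2 - 16) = (v + 4)^3*(v - 4)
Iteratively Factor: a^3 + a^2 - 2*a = (a + 2)*(a^2 - a) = a*(a + 2)*(a - 1)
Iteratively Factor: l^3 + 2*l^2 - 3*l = (l - 1)*(l^2 + 3*l) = l*(l - 1)*(l + 3)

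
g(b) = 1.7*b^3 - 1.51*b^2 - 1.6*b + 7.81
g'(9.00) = 384.32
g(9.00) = 1110.40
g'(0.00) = -1.60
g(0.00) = 7.81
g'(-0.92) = 5.50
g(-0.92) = 6.68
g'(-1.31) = 11.11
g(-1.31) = 3.49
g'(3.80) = 60.57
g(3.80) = 73.21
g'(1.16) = 1.76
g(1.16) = 6.58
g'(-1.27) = 10.46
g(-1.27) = 3.92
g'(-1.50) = 14.40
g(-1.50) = 1.08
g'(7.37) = 253.16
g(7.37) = 594.54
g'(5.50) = 136.06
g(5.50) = 236.17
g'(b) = 5.1*b^2 - 3.02*b - 1.6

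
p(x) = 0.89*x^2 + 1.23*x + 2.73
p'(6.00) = 11.91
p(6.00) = 42.15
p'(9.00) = 17.25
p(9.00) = 85.89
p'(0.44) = 2.01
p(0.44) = 3.44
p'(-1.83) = -2.03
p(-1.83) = 3.46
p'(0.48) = 2.08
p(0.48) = 3.53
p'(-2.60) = -3.40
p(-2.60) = 5.55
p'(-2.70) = -3.58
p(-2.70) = 5.90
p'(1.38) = 3.69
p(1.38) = 6.12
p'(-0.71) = -0.03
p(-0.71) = 2.31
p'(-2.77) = -3.70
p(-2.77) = 6.15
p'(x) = 1.78*x + 1.23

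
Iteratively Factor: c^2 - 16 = (c + 4)*(c - 4)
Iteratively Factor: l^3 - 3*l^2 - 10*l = (l)*(l^2 - 3*l - 10) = l*(l - 5)*(l + 2)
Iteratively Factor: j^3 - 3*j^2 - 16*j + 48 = (j - 4)*(j^2 + j - 12) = (j - 4)*(j - 3)*(j + 4)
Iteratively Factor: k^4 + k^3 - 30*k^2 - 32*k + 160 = (k + 4)*(k^3 - 3*k^2 - 18*k + 40) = (k - 2)*(k + 4)*(k^2 - k - 20) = (k - 2)*(k + 4)^2*(k - 5)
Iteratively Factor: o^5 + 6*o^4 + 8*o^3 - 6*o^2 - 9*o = (o + 1)*(o^4 + 5*o^3 + 3*o^2 - 9*o) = o*(o + 1)*(o^3 + 5*o^2 + 3*o - 9) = o*(o + 1)*(o + 3)*(o^2 + 2*o - 3) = o*(o + 1)*(o + 3)^2*(o - 1)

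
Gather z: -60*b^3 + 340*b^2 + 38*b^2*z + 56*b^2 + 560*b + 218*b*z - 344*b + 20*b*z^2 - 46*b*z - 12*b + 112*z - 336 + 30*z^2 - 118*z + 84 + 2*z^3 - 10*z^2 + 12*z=-60*b^3 + 396*b^2 + 204*b + 2*z^3 + z^2*(20*b + 20) + z*(38*b^2 + 172*b + 6) - 252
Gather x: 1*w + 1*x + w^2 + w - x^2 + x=w^2 + 2*w - x^2 + 2*x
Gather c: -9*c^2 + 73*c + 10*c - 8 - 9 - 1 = -9*c^2 + 83*c - 18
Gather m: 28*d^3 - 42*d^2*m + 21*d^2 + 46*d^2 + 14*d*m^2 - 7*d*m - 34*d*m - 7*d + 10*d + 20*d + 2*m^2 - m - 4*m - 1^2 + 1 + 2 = 28*d^3 + 67*d^2 + 23*d + m^2*(14*d + 2) + m*(-42*d^2 - 41*d - 5) + 2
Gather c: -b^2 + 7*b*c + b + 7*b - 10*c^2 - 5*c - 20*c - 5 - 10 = -b^2 + 8*b - 10*c^2 + c*(7*b - 25) - 15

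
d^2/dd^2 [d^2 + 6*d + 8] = 2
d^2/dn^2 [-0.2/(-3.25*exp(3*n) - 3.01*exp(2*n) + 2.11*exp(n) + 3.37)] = ((-5.85*exp(2*n) - 2.408*exp(n) + 0.422)*(3.25*exp(3*n) + 3.01*exp(2*n) - 2.11*exp(n) - 3.37) + 0.2*(9.75*exp(2*n) + 6.02*exp(n) - 2.11)*(19.5*exp(2*n) + 12.04*exp(n) - 4.22)*exp(n))*exp(n)/(3.25*exp(3*n) + 3.01*exp(2*n) - 2.11*exp(n) - 3.37)^3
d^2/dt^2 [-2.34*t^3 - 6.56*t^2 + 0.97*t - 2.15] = -14.04*t - 13.12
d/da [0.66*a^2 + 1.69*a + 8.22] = 1.32*a + 1.69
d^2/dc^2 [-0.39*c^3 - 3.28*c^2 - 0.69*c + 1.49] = -2.34*c - 6.56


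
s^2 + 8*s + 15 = (s + 3)*(s + 5)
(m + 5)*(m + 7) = m^2 + 12*m + 35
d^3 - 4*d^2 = d^2*(d - 4)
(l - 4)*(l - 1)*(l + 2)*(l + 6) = l^4 + 3*l^3 - 24*l^2 - 28*l + 48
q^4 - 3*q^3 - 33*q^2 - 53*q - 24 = (q - 8)*(q + 1)^2*(q + 3)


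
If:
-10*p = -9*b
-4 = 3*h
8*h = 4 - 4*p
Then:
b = 110/27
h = -4/3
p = 11/3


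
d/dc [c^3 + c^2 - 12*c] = 3*c^2 + 2*c - 12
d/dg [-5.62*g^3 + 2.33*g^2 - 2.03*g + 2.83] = -16.86*g^2 + 4.66*g - 2.03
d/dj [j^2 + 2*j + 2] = 2*j + 2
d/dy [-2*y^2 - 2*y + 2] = -4*y - 2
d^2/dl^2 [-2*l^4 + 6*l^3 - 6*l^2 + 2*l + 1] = -24*l^2 + 36*l - 12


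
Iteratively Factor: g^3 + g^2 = (g + 1)*(g^2) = g*(g + 1)*(g)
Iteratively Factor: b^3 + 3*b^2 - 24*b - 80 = (b - 5)*(b^2 + 8*b + 16) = (b - 5)*(b + 4)*(b + 4)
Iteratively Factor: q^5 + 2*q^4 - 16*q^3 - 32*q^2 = (q)*(q^4 + 2*q^3 - 16*q^2 - 32*q) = q*(q + 4)*(q^3 - 2*q^2 - 8*q) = q*(q - 4)*(q + 4)*(q^2 + 2*q) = q^2*(q - 4)*(q + 4)*(q + 2)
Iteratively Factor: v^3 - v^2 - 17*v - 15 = (v - 5)*(v^2 + 4*v + 3) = (v - 5)*(v + 3)*(v + 1)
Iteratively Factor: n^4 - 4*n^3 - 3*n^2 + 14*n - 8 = (n - 1)*(n^3 - 3*n^2 - 6*n + 8) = (n - 1)^2*(n^2 - 2*n - 8) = (n - 1)^2*(n + 2)*(n - 4)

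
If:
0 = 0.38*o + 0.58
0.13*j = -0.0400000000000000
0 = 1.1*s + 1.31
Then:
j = -0.31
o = -1.53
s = -1.19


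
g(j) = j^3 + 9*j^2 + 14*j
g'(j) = 3*j^2 + 18*j + 14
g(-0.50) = -4.88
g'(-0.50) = 5.75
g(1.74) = 56.88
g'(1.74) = 54.40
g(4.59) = 350.58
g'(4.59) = 159.82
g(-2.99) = 11.87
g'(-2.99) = -13.00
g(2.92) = 142.51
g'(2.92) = 92.14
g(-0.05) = -0.68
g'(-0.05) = 13.11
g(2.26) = 89.15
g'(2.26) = 70.00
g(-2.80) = 9.41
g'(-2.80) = -12.88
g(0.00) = 0.00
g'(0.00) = 14.00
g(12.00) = 3192.00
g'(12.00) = 662.00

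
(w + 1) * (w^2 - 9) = w^3 + w^2 - 9*w - 9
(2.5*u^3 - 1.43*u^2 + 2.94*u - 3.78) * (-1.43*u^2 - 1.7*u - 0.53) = -3.575*u^5 - 2.2051*u^4 - 3.0982*u^3 + 1.1653*u^2 + 4.8678*u + 2.0034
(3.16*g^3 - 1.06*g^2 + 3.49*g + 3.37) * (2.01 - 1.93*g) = -6.0988*g^4 + 8.3974*g^3 - 8.8663*g^2 + 0.5108*g + 6.7737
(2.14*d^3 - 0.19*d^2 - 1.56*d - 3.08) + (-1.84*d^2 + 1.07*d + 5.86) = 2.14*d^3 - 2.03*d^2 - 0.49*d + 2.78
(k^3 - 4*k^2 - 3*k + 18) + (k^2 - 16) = k^3 - 3*k^2 - 3*k + 2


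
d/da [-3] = 0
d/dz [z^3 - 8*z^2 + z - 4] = 3*z^2 - 16*z + 1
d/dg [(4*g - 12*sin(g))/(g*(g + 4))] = 4*(g*(1 - 3*cos(g))*(g + 4) + g*(-g + 3*sin(g)) + (-g + 3*sin(g))*(g + 4))/(g^2*(g + 4)^2)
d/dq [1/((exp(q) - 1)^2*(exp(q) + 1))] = -(3*exp(q) + 1)/(4*(exp(q) - 1)^3*cosh(q/2)^2)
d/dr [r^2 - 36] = 2*r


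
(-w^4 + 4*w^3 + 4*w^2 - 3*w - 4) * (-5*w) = 5*w^5 - 20*w^4 - 20*w^3 + 15*w^2 + 20*w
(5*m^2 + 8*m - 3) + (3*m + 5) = 5*m^2 + 11*m + 2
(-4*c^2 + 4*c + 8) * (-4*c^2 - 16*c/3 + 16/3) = 16*c^4 + 16*c^3/3 - 224*c^2/3 - 64*c/3 + 128/3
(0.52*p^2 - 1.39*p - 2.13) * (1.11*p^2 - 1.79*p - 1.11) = 0.5772*p^4 - 2.4737*p^3 - 0.4534*p^2 + 5.3556*p + 2.3643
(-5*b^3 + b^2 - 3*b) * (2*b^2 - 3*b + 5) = -10*b^5 + 17*b^4 - 34*b^3 + 14*b^2 - 15*b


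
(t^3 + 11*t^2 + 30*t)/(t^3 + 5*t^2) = (t + 6)/t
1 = 1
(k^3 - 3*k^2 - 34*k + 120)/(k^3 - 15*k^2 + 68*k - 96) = (k^2 + k - 30)/(k^2 - 11*k + 24)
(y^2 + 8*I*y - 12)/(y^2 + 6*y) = (y^2 + 8*I*y - 12)/(y*(y + 6))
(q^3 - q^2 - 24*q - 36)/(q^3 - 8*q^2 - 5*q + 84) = (q^2 - 4*q - 12)/(q^2 - 11*q + 28)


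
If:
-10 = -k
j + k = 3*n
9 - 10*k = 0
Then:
No Solution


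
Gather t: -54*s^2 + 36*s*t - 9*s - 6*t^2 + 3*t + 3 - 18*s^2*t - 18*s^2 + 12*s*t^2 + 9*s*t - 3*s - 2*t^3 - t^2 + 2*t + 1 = -72*s^2 - 12*s - 2*t^3 + t^2*(12*s - 7) + t*(-18*s^2 + 45*s + 5) + 4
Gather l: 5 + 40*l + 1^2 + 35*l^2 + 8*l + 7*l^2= 42*l^2 + 48*l + 6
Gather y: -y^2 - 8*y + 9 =-y^2 - 8*y + 9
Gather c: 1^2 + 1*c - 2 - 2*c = -c - 1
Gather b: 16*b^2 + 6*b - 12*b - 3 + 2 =16*b^2 - 6*b - 1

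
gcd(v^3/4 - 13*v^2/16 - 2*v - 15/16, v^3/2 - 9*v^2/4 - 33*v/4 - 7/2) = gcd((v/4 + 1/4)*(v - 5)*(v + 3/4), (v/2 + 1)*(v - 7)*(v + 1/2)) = 1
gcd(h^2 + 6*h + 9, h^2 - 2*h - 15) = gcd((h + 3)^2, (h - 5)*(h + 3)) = h + 3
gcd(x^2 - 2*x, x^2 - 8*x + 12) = x - 2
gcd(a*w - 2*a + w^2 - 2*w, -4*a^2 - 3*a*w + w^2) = a + w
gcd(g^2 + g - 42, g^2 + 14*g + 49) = g + 7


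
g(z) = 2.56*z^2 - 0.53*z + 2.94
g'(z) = 5.12*z - 0.53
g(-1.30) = 7.96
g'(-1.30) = -7.19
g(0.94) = 4.70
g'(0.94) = 4.28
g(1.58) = 8.49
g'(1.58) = 7.56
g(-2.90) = 26.01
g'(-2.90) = -15.38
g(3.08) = 25.59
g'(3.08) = 15.24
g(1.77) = 10.02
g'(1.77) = 8.53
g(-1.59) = 10.25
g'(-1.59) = -8.67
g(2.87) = 22.51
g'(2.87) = 14.16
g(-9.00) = 215.07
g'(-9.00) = -46.61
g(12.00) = 365.22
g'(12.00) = 60.91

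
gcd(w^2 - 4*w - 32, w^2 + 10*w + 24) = w + 4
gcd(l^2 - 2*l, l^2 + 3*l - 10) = l - 2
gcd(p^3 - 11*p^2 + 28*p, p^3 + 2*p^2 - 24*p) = p^2 - 4*p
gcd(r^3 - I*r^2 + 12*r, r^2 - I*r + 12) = r^2 - I*r + 12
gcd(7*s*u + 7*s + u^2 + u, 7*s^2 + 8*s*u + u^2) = 7*s + u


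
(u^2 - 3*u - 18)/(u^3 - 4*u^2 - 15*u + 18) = 1/(u - 1)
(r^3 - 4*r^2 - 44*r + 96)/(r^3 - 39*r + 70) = (r^2 - 2*r - 48)/(r^2 + 2*r - 35)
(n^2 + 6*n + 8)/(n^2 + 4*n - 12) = (n^2 + 6*n + 8)/(n^2 + 4*n - 12)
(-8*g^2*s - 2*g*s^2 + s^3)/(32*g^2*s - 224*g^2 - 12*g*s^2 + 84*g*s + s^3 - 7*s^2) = s*(2*g + s)/(-8*g*s + 56*g + s^2 - 7*s)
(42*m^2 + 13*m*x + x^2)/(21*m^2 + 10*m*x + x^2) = (6*m + x)/(3*m + x)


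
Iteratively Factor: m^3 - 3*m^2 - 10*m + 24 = (m - 2)*(m^2 - m - 12) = (m - 4)*(m - 2)*(m + 3)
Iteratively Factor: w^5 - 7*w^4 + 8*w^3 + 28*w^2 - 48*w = (w - 2)*(w^4 - 5*w^3 - 2*w^2 + 24*w) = w*(w - 2)*(w^3 - 5*w^2 - 2*w + 24) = w*(w - 3)*(w - 2)*(w^2 - 2*w - 8) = w*(w - 3)*(w - 2)*(w + 2)*(w - 4)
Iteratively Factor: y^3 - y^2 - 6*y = (y + 2)*(y^2 - 3*y) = (y - 3)*(y + 2)*(y)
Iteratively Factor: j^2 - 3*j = (j)*(j - 3)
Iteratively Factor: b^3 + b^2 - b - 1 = (b + 1)*(b^2 - 1) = (b - 1)*(b + 1)*(b + 1)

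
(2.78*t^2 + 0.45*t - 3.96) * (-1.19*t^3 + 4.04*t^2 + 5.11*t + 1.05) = -3.3082*t^5 + 10.6957*t^4 + 20.7362*t^3 - 10.7799*t^2 - 19.7631*t - 4.158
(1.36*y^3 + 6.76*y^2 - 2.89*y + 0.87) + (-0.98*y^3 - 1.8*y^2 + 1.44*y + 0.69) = 0.38*y^3 + 4.96*y^2 - 1.45*y + 1.56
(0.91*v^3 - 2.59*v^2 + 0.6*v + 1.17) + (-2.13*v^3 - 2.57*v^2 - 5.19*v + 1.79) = -1.22*v^3 - 5.16*v^2 - 4.59*v + 2.96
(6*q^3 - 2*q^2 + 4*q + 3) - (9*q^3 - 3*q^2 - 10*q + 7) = -3*q^3 + q^2 + 14*q - 4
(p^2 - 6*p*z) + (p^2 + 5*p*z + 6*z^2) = 2*p^2 - p*z + 6*z^2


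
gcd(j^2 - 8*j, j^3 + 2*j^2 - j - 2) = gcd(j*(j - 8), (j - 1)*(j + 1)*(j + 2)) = 1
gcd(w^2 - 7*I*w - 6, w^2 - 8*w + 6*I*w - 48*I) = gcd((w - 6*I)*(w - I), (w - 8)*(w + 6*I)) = 1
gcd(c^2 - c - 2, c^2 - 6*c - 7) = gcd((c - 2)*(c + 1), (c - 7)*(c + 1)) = c + 1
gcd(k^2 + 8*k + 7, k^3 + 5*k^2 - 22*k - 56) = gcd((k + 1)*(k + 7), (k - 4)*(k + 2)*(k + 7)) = k + 7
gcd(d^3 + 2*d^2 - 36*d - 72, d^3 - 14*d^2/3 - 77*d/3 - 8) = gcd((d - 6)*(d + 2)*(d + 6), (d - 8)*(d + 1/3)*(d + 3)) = 1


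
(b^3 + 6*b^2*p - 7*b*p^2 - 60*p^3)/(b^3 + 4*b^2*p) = 1 + 2*p/b - 15*p^2/b^2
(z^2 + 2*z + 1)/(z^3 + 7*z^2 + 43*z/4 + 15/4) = 4*(z^2 + 2*z + 1)/(4*z^3 + 28*z^2 + 43*z + 15)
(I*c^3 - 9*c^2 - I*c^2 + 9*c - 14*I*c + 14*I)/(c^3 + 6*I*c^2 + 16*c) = (I*c^3 - c^2*(9 + I) + c*(9 - 14*I) + 14*I)/(c*(c^2 + 6*I*c + 16))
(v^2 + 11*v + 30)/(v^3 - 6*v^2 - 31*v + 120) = (v + 6)/(v^2 - 11*v + 24)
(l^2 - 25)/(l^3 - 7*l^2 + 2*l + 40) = (l + 5)/(l^2 - 2*l - 8)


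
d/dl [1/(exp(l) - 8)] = -exp(l)/(exp(l) - 8)^2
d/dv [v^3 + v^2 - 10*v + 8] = 3*v^2 + 2*v - 10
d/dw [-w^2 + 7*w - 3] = 7 - 2*w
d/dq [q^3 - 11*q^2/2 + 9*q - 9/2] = 3*q^2 - 11*q + 9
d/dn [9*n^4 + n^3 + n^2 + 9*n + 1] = 36*n^3 + 3*n^2 + 2*n + 9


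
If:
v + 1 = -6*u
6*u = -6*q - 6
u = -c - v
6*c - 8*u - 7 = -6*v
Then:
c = -3/2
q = -1/2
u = -1/2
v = 2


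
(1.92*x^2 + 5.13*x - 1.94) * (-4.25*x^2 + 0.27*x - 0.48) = -8.16*x^4 - 21.2841*x^3 + 8.7085*x^2 - 2.9862*x + 0.9312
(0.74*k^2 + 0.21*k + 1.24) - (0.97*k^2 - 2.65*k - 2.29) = -0.23*k^2 + 2.86*k + 3.53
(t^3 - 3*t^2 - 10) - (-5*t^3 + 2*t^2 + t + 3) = 6*t^3 - 5*t^2 - t - 13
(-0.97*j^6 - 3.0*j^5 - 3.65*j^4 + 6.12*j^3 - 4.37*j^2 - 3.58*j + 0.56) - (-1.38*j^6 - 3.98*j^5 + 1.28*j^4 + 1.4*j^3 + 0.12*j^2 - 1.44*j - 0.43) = 0.41*j^6 + 0.98*j^5 - 4.93*j^4 + 4.72*j^3 - 4.49*j^2 - 2.14*j + 0.99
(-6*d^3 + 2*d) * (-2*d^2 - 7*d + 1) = 12*d^5 + 42*d^4 - 10*d^3 - 14*d^2 + 2*d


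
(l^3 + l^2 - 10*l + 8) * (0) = 0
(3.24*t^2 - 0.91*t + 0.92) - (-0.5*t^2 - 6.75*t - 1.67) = 3.74*t^2 + 5.84*t + 2.59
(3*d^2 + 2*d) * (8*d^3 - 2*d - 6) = 24*d^5 + 16*d^4 - 6*d^3 - 22*d^2 - 12*d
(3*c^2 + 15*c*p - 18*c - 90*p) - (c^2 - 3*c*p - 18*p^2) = 2*c^2 + 18*c*p - 18*c + 18*p^2 - 90*p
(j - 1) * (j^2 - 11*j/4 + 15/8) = j^3 - 15*j^2/4 + 37*j/8 - 15/8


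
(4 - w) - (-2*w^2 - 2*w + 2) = 2*w^2 + w + 2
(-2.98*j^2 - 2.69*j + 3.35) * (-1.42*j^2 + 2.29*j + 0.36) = 4.2316*j^4 - 3.0044*j^3 - 11.9899*j^2 + 6.7031*j + 1.206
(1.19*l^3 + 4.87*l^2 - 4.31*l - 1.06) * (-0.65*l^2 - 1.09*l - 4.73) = -0.7735*l^5 - 4.4626*l^4 - 8.1355*l^3 - 17.6482*l^2 + 21.5417*l + 5.0138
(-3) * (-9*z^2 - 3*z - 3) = 27*z^2 + 9*z + 9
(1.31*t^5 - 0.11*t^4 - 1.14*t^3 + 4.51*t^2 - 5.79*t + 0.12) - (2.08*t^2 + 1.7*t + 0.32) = 1.31*t^5 - 0.11*t^4 - 1.14*t^3 + 2.43*t^2 - 7.49*t - 0.2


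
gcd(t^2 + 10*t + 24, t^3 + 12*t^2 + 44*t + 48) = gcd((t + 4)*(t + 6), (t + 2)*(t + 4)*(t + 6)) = t^2 + 10*t + 24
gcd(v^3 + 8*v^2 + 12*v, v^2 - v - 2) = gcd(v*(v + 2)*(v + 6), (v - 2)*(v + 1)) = 1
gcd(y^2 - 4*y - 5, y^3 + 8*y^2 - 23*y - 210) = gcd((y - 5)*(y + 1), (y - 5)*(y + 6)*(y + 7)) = y - 5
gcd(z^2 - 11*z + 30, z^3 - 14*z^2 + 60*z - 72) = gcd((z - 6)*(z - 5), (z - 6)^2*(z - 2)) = z - 6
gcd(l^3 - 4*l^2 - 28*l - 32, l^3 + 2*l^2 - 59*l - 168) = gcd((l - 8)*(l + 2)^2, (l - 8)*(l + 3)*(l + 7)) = l - 8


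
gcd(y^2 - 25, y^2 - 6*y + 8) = 1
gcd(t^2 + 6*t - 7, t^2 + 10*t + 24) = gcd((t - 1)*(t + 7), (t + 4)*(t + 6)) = 1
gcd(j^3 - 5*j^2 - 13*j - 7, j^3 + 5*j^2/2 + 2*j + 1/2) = j^2 + 2*j + 1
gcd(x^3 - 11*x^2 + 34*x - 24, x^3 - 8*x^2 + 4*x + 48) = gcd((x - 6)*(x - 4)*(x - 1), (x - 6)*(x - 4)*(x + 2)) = x^2 - 10*x + 24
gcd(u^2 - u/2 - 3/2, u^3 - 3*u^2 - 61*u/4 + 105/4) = u - 3/2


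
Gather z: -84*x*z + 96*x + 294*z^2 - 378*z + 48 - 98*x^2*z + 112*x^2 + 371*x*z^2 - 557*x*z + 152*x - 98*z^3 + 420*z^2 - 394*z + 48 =112*x^2 + 248*x - 98*z^3 + z^2*(371*x + 714) + z*(-98*x^2 - 641*x - 772) + 96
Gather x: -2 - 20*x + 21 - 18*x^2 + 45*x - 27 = -18*x^2 + 25*x - 8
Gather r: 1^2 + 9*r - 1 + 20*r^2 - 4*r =20*r^2 + 5*r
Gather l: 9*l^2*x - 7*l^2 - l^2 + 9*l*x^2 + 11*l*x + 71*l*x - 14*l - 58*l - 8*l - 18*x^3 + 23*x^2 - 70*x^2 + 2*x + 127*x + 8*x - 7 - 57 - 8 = l^2*(9*x - 8) + l*(9*x^2 + 82*x - 80) - 18*x^3 - 47*x^2 + 137*x - 72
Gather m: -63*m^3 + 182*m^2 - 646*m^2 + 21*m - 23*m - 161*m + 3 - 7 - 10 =-63*m^3 - 464*m^2 - 163*m - 14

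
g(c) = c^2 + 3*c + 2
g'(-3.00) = -3.00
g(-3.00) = 2.00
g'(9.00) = 21.00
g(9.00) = 110.00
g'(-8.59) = -14.18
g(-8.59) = 50.02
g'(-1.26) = 0.48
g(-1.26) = -0.19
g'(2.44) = 7.88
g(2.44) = 15.27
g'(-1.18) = 0.64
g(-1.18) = -0.15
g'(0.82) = 4.64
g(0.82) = 5.13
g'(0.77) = 4.54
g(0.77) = 4.90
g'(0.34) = 3.68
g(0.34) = 3.14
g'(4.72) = 12.44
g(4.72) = 38.44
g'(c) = 2*c + 3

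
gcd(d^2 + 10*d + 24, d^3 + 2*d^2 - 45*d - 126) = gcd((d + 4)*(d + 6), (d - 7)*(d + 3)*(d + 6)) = d + 6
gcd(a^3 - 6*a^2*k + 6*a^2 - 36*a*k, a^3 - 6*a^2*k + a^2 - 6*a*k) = a^2 - 6*a*k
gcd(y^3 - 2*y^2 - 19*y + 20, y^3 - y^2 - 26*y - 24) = y + 4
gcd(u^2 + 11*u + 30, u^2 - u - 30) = u + 5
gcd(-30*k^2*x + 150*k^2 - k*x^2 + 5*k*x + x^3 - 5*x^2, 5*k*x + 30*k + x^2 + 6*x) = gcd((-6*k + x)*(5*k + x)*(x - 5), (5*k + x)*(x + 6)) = 5*k + x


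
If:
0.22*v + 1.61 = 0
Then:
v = -7.32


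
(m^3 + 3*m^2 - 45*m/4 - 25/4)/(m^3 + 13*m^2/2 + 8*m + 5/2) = (m - 5/2)/(m + 1)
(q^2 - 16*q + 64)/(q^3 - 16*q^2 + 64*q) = 1/q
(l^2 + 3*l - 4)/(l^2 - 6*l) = (l^2 + 3*l - 4)/(l*(l - 6))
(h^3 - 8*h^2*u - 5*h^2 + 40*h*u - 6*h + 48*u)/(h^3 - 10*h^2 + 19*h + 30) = (h - 8*u)/(h - 5)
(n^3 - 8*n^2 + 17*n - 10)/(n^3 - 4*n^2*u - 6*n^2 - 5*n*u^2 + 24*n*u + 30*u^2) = (n^3 - 8*n^2 + 17*n - 10)/(n^3 - 4*n^2*u - 6*n^2 - 5*n*u^2 + 24*n*u + 30*u^2)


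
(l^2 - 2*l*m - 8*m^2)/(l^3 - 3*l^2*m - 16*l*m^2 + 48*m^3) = (l + 2*m)/(l^2 + l*m - 12*m^2)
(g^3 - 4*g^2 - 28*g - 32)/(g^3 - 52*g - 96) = (g + 2)/(g + 6)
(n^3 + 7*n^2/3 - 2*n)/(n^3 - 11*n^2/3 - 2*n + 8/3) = n*(n + 3)/(n^2 - 3*n - 4)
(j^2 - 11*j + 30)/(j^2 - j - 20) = (j - 6)/(j + 4)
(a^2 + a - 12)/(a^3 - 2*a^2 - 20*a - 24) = (-a^2 - a + 12)/(-a^3 + 2*a^2 + 20*a + 24)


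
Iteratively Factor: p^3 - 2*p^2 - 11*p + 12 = (p + 3)*(p^2 - 5*p + 4) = (p - 1)*(p + 3)*(p - 4)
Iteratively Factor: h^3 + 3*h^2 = (h)*(h^2 + 3*h) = h^2*(h + 3)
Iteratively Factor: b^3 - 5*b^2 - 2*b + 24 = (b - 3)*(b^2 - 2*b - 8) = (b - 4)*(b - 3)*(b + 2)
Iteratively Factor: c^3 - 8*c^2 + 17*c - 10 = (c - 5)*(c^2 - 3*c + 2) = (c - 5)*(c - 1)*(c - 2)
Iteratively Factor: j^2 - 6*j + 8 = (j - 2)*(j - 4)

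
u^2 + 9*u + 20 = (u + 4)*(u + 5)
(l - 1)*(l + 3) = l^2 + 2*l - 3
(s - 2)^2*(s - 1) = s^3 - 5*s^2 + 8*s - 4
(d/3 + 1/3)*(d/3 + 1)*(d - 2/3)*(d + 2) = d^4/9 + 16*d^3/27 + 7*d^2/9 - 4*d/27 - 4/9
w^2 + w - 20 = (w - 4)*(w + 5)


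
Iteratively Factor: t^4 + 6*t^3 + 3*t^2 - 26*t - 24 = (t + 3)*(t^3 + 3*t^2 - 6*t - 8) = (t + 1)*(t + 3)*(t^2 + 2*t - 8) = (t - 2)*(t + 1)*(t + 3)*(t + 4)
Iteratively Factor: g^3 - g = (g + 1)*(g^2 - g) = (g - 1)*(g + 1)*(g)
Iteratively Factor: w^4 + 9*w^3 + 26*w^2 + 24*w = (w + 3)*(w^3 + 6*w^2 + 8*w) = (w + 3)*(w + 4)*(w^2 + 2*w) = w*(w + 3)*(w + 4)*(w + 2)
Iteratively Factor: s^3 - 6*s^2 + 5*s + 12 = (s - 4)*(s^2 - 2*s - 3) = (s - 4)*(s + 1)*(s - 3)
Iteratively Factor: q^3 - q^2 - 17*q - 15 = (q + 3)*(q^2 - 4*q - 5) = (q - 5)*(q + 3)*(q + 1)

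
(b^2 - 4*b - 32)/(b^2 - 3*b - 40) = (b + 4)/(b + 5)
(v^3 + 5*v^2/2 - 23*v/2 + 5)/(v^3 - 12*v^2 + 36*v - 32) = (2*v^2 + 9*v - 5)/(2*(v^2 - 10*v + 16))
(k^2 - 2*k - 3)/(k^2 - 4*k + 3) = (k + 1)/(k - 1)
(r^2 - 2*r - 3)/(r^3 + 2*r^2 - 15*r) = (r + 1)/(r*(r + 5))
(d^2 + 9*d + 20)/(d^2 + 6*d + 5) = (d + 4)/(d + 1)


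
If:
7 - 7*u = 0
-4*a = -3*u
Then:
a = 3/4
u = 1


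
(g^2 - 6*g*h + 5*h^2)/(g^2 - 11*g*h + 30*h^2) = (g - h)/(g - 6*h)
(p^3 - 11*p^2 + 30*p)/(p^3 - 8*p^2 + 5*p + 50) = p*(p - 6)/(p^2 - 3*p - 10)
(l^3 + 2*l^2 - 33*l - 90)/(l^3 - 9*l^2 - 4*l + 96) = (l^2 - l - 30)/(l^2 - 12*l + 32)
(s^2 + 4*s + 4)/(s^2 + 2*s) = (s + 2)/s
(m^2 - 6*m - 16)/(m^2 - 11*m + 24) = (m + 2)/(m - 3)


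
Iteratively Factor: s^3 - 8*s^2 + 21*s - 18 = (s - 3)*(s^2 - 5*s + 6) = (s - 3)*(s - 2)*(s - 3)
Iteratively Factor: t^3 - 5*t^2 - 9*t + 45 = (t + 3)*(t^2 - 8*t + 15) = (t - 3)*(t + 3)*(t - 5)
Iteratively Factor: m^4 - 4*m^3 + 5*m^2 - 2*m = (m)*(m^3 - 4*m^2 + 5*m - 2) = m*(m - 1)*(m^2 - 3*m + 2) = m*(m - 1)^2*(m - 2)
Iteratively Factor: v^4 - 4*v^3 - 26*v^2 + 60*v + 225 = (v - 5)*(v^3 + v^2 - 21*v - 45) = (v - 5)^2*(v^2 + 6*v + 9) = (v - 5)^2*(v + 3)*(v + 3)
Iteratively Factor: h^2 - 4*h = (h)*(h - 4)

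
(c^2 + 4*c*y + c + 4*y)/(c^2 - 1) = (c + 4*y)/(c - 1)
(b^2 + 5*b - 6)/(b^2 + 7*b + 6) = (b - 1)/(b + 1)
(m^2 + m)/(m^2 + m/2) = 2*(m + 1)/(2*m + 1)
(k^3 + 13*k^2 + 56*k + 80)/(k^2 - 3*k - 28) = (k^2 + 9*k + 20)/(k - 7)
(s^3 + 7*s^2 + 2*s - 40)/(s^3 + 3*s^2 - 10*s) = (s + 4)/s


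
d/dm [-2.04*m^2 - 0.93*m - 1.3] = -4.08*m - 0.93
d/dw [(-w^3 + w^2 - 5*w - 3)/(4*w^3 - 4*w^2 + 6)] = (20*w^3 - w^2 - 6*w - 15)/(2*(4*w^6 - 8*w^5 + 4*w^4 + 12*w^3 - 12*w^2 + 9))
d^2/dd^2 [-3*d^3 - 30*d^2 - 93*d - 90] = -18*d - 60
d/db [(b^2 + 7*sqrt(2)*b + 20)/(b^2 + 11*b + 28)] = (-7*sqrt(2)*b^2 + 11*b^2 + 16*b - 220 + 196*sqrt(2))/(b^4 + 22*b^3 + 177*b^2 + 616*b + 784)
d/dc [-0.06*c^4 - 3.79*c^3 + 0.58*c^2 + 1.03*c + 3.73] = -0.24*c^3 - 11.37*c^2 + 1.16*c + 1.03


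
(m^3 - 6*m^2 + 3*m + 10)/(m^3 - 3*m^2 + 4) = (m - 5)/(m - 2)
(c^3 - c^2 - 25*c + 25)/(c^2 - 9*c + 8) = (c^2 - 25)/(c - 8)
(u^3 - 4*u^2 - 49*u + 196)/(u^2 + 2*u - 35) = (u^2 - 11*u + 28)/(u - 5)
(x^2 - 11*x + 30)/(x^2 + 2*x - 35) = (x - 6)/(x + 7)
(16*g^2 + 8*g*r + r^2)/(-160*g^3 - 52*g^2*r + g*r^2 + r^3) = (4*g + r)/(-40*g^2 - 3*g*r + r^2)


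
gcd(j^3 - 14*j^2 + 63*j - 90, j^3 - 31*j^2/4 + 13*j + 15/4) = j^2 - 8*j + 15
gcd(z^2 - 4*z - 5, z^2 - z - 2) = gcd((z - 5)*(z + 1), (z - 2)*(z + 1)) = z + 1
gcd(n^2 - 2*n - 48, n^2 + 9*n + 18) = n + 6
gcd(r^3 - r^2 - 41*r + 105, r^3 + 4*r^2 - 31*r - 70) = r^2 + 2*r - 35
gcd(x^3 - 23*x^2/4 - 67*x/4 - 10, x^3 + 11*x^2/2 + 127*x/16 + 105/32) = x + 5/4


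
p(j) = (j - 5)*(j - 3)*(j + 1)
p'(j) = (j - 5)*(j - 3) + (j - 5)*(j + 1) + (j - 3)*(j + 1)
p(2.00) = 9.00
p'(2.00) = -9.00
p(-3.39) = -128.13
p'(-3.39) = 88.94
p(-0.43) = 10.62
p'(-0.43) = 13.57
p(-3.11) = -104.55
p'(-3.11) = 79.56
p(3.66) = -4.12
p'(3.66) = -4.05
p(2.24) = 6.80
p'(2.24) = -9.31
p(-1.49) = -14.28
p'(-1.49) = 34.52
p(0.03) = 15.20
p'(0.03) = 6.58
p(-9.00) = -1344.00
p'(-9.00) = 376.00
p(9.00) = 240.00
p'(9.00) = 124.00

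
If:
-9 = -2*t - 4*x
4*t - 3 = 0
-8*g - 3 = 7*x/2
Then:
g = -153/128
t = 3/4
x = 15/8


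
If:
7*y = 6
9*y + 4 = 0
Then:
No Solution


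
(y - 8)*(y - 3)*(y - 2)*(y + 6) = y^4 - 7*y^3 - 32*y^2 + 228*y - 288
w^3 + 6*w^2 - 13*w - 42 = (w - 3)*(w + 2)*(w + 7)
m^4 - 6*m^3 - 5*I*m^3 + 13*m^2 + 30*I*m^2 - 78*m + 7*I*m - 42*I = (m - 6)*(m - 7*I)*(m + I)^2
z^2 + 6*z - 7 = (z - 1)*(z + 7)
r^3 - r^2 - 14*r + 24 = (r - 3)*(r - 2)*(r + 4)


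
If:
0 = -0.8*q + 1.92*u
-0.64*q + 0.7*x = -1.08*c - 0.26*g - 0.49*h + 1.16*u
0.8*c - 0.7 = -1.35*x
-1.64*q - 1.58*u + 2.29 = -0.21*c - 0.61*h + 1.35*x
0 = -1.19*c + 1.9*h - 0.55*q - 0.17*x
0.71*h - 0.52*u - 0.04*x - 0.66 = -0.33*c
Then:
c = 0.87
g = 0.33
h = 0.93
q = 1.32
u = 0.55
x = 0.00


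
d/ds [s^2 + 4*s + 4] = 2*s + 4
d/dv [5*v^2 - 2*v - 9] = 10*v - 2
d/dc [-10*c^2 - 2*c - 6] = -20*c - 2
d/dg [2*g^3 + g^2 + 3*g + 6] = 6*g^2 + 2*g + 3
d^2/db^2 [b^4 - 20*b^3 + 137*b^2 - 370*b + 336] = 12*b^2 - 120*b + 274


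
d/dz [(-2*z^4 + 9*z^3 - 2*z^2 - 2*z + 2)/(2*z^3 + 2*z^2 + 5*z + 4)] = 2*(-2*z^6 - 4*z^5 - 4*z^4 + 33*z^3 + 45*z^2 - 12*z - 9)/(4*z^6 + 8*z^5 + 24*z^4 + 36*z^3 + 41*z^2 + 40*z + 16)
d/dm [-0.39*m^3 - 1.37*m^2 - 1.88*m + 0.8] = -1.17*m^2 - 2.74*m - 1.88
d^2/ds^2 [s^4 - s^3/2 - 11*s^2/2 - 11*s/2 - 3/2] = 12*s^2 - 3*s - 11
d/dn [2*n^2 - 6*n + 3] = 4*n - 6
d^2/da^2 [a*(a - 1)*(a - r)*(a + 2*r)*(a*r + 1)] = 20*a^3*r + 12*a^2*r^2 - 12*a^2*r + 12*a^2 - 12*a*r^3 - 6*a*r^2 + 6*a*r - 6*a + 4*r^3 - 4*r^2 - 2*r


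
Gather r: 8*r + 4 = 8*r + 4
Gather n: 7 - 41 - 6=-40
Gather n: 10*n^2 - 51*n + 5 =10*n^2 - 51*n + 5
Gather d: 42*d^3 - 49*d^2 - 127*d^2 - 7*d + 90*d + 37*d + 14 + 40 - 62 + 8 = 42*d^3 - 176*d^2 + 120*d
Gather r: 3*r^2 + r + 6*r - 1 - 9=3*r^2 + 7*r - 10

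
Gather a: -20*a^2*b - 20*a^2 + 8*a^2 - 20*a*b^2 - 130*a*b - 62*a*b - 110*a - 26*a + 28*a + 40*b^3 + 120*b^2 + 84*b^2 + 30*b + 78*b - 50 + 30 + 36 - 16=a^2*(-20*b - 12) + a*(-20*b^2 - 192*b - 108) + 40*b^3 + 204*b^2 + 108*b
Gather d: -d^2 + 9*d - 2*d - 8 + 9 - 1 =-d^2 + 7*d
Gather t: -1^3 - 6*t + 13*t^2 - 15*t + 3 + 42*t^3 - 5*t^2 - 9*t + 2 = 42*t^3 + 8*t^2 - 30*t + 4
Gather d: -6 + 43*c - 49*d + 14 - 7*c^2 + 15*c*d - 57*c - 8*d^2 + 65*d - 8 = -7*c^2 - 14*c - 8*d^2 + d*(15*c + 16)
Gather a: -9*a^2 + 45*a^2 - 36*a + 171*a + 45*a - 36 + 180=36*a^2 + 180*a + 144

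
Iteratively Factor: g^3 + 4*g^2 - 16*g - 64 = (g - 4)*(g^2 + 8*g + 16) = (g - 4)*(g + 4)*(g + 4)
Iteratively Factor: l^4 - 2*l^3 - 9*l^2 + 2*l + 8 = (l + 2)*(l^3 - 4*l^2 - l + 4) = (l - 4)*(l + 2)*(l^2 - 1) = (l - 4)*(l - 1)*(l + 2)*(l + 1)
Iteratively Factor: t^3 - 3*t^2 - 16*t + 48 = (t - 4)*(t^2 + t - 12) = (t - 4)*(t + 4)*(t - 3)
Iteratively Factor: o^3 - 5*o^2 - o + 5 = (o + 1)*(o^2 - 6*o + 5) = (o - 1)*(o + 1)*(o - 5)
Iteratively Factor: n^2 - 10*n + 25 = (n - 5)*(n - 5)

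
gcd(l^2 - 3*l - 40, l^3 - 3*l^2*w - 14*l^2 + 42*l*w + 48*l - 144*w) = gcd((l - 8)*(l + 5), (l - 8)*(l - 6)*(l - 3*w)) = l - 8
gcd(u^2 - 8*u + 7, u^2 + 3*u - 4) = u - 1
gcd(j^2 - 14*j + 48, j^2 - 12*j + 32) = j - 8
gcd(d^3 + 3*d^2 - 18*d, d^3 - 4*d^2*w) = d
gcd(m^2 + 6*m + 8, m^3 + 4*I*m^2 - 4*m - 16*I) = m + 2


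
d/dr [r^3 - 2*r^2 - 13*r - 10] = 3*r^2 - 4*r - 13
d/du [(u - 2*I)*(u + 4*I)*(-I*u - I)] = -3*I*u^2 + 2*u*(2 - I) + 2 - 8*I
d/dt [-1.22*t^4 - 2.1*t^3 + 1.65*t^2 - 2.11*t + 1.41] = -4.88*t^3 - 6.3*t^2 + 3.3*t - 2.11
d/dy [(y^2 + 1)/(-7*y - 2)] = (-7*y^2 - 4*y + 7)/(49*y^2 + 28*y + 4)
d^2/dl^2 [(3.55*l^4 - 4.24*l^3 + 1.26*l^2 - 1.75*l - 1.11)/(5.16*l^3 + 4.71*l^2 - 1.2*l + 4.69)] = (-3.41060513164848e-13*l^7 + 474.66135*l^6 - 1072.9494*l^5 + 1169.47395*l^4 - 1088.15955*l^3 + 1314.91155*l^2 - 128.81985*l + 81.57495)/(137.388096*l^9 + 376.219728*l^8 + 247.557708*l^7 + 304.123383*l^6 + 626.331744*l^5 + 158.234607*l^4 + 179.724348*l^3 + 331.065693*l^2 - 79.18596*l + 103.161709)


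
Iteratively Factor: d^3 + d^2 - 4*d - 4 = (d - 2)*(d^2 + 3*d + 2) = (d - 2)*(d + 2)*(d + 1)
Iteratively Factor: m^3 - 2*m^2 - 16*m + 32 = (m - 2)*(m^2 - 16) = (m - 2)*(m + 4)*(m - 4)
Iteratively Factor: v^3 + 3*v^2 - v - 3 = (v + 3)*(v^2 - 1) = (v + 1)*(v + 3)*(v - 1)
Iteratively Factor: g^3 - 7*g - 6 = (g + 1)*(g^2 - g - 6) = (g + 1)*(g + 2)*(g - 3)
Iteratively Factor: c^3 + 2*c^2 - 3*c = (c + 3)*(c^2 - c) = c*(c + 3)*(c - 1)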